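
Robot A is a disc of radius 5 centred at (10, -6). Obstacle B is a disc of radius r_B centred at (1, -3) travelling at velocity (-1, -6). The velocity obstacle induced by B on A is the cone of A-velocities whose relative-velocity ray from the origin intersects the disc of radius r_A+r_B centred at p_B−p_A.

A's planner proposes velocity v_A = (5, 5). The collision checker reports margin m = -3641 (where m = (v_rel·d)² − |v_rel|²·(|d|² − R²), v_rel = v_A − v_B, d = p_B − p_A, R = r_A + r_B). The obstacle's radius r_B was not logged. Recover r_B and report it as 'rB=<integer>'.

m = -3641
d = (-9, 3);  v_rel = (6, 11),  |v_rel|² = 157
v_rel×d = (6)·(3) − (11)·(-9) = 117
since m = R²·157 − 117²:  R² = (13689 + -3641) / 157 = 64
R = √64 = 8  ⇒  r_B = 8 − 5 = 3

rB=3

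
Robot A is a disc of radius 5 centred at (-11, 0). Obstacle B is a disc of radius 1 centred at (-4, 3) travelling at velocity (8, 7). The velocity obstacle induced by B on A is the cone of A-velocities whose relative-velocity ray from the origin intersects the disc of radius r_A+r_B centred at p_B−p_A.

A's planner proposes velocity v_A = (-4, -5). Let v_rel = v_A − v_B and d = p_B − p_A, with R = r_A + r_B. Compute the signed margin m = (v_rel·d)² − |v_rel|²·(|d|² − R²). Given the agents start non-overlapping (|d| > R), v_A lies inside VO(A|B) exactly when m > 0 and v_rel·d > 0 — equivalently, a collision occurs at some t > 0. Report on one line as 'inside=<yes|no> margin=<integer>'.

d = (7, 3),  |d|² = 58;  R = 5+1 = 6,  c = 58−6² = 22
v_rel = (-12, -12),  |v_rel|² = 288;  v_rel·d = (-12)·(7) + (-12)·(3) = -120
288·t² + 240·t + 22 = 0  ⇒  m = (-120)² − 288·22 = 8064
m = 8064 > 0,  v_rel·d = -120 < 0  ⇒  outside

inside=no margin=8064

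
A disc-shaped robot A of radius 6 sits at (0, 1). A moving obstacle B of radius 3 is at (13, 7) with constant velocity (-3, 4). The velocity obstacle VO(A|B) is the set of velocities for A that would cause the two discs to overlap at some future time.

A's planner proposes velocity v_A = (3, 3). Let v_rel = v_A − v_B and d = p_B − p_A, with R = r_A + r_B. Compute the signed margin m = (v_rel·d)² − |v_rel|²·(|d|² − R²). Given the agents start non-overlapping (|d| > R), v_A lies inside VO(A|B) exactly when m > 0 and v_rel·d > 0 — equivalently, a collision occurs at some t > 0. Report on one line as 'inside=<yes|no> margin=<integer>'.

d = (13, 6),  |d|² = 205;  R = 6+3 = 9,  c = 205−9² = 124
v_rel = (6, -1),  |v_rel|² = 37;  v_rel·d = (6)·(13) + (-1)·(6) = 72
37·t² − 144·t + 124 = 0  ⇒  m = 72² − 37·124 = 596
m = 596 > 0,  v_rel·d = 72 > 0  ⇒  inside

inside=yes margin=596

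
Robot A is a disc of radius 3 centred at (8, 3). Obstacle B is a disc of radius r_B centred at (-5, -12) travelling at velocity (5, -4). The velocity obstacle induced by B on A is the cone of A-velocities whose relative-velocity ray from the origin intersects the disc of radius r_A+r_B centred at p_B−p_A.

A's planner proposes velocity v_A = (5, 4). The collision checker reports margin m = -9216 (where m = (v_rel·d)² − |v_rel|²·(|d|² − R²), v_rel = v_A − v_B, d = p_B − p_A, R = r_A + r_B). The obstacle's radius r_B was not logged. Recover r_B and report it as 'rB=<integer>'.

m = -9216
d = (-13, -15);  v_rel = (0, 8),  |v_rel|² = 64
v_rel×d = (0)·(-15) − (8)·(-13) = 104
since m = R²·64 − 104²:  R² = (10816 + -9216) / 64 = 25
R = √25 = 5  ⇒  r_B = 5 − 3 = 2

rB=2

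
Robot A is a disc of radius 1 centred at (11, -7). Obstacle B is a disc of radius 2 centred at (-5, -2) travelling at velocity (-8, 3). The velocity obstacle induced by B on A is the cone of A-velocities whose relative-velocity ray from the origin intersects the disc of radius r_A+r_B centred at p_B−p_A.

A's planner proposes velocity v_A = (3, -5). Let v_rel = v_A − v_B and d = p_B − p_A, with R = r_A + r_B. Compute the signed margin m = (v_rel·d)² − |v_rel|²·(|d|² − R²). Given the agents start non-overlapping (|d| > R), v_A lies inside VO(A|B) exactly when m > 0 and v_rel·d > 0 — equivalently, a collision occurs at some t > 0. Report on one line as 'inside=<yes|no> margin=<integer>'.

d = (-16, 5),  |d|² = 281;  R = 1+2 = 3,  c = 281−3² = 272
v_rel = (11, -8),  |v_rel|² = 185;  v_rel·d = (11)·(-16) + (-8)·(5) = -216
185·t² + 432·t + 272 = 0  ⇒  m = (-216)² − 185·272 = -3664
m = -3664 < 0,  v_rel·d = -216 < 0  ⇒  outside

inside=no margin=-3664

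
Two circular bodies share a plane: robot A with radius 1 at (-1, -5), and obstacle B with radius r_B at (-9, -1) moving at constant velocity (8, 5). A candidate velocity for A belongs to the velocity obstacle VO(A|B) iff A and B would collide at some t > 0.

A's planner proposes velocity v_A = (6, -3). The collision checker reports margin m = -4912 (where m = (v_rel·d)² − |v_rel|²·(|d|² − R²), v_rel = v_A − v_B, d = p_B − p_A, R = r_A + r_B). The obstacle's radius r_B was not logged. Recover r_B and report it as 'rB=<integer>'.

m = -4912
d = (-8, 4);  v_rel = (-2, -8),  |v_rel|² = 68
v_rel×d = (-2)·(4) − (-8)·(-8) = -72
since m = R²·68 − (-72)²:  R² = (5184 + -4912) / 68 = 4
R = √4 = 2  ⇒  r_B = 2 − 1 = 1

rB=1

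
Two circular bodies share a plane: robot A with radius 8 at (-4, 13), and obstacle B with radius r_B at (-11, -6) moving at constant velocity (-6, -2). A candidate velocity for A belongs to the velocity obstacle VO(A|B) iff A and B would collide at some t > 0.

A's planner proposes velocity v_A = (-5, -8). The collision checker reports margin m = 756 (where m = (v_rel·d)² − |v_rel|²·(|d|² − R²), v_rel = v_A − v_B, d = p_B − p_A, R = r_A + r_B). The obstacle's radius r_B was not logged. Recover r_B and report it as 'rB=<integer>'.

m = 756
d = (-7, -19);  v_rel = (1, -6),  |v_rel|² = 37
v_rel×d = (1)·(-19) − (-6)·(-7) = -61
since m = R²·37 − (-61)²:  R² = (3721 + 756) / 37 = 121
R = √121 = 11  ⇒  r_B = 11 − 8 = 3

rB=3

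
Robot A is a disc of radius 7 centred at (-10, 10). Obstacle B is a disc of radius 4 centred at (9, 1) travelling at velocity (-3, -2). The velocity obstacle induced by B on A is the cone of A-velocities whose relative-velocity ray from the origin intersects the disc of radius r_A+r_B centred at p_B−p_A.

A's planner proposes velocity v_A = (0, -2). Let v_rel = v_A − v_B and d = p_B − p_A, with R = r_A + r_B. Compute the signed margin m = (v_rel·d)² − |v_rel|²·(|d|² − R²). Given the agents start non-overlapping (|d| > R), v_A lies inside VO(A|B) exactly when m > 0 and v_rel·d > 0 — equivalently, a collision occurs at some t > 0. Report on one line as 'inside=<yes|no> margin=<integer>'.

d = (19, -9),  |d|² = 442;  R = 7+4 = 11,  c = 442−11² = 321
v_rel = (3, 0),  |v_rel|² = 9;  v_rel·d = (3)·(19) + (0)·(-9) = 57
9·t² − 114·t + 321 = 0  ⇒  m = 57² − 9·321 = 360
m = 360 > 0,  v_rel·d = 57 > 0  ⇒  inside

inside=yes margin=360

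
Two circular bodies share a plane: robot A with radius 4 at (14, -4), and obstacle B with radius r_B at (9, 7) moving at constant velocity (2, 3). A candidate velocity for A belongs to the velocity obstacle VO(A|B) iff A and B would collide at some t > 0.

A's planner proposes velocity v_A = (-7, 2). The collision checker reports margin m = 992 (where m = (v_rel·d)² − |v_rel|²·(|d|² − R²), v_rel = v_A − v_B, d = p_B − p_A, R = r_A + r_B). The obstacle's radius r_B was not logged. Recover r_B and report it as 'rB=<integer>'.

m = 992
d = (-5, 11);  v_rel = (-9, -1),  |v_rel|² = 82
v_rel×d = (-9)·(11) − (-1)·(-5) = -104
since m = R²·82 − (-104)²:  R² = (10816 + 992) / 82 = 144
R = √144 = 12  ⇒  r_B = 12 − 4 = 8

rB=8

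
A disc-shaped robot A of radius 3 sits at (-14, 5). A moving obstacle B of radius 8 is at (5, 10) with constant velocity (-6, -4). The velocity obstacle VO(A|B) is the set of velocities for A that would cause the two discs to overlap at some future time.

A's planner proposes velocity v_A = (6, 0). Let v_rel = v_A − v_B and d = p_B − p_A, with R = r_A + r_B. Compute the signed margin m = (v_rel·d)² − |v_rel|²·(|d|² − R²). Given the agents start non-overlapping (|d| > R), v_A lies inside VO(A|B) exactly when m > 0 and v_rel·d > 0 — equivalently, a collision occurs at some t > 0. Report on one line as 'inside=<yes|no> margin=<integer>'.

d = (19, 5),  |d|² = 386;  R = 3+8 = 11,  c = 386−11² = 265
v_rel = (12, 4),  |v_rel|² = 160;  v_rel·d = (12)·(19) + (4)·(5) = 248
160·t² − 496·t + 265 = 0  ⇒  m = 248² − 160·265 = 19104
m = 19104 > 0,  v_rel·d = 248 > 0  ⇒  inside

inside=yes margin=19104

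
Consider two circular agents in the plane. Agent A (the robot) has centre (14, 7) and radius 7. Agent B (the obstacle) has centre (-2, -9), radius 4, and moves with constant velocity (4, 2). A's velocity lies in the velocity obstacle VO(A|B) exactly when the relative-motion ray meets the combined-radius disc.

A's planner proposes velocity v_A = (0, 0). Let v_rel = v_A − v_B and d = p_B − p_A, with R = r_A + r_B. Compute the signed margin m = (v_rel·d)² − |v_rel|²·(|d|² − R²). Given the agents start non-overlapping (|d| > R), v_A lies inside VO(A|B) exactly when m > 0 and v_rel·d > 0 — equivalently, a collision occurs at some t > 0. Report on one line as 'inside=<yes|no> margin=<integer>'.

d = (-16, -16),  |d|² = 512;  R = 7+4 = 11,  c = 512−11² = 391
v_rel = (-4, -2),  |v_rel|² = 20;  v_rel·d = (-4)·(-16) + (-2)·(-16) = 96
20·t² − 192·t + 391 = 0  ⇒  m = 96² − 20·391 = 1396
m = 1396 > 0,  v_rel·d = 96 > 0  ⇒  inside

inside=yes margin=1396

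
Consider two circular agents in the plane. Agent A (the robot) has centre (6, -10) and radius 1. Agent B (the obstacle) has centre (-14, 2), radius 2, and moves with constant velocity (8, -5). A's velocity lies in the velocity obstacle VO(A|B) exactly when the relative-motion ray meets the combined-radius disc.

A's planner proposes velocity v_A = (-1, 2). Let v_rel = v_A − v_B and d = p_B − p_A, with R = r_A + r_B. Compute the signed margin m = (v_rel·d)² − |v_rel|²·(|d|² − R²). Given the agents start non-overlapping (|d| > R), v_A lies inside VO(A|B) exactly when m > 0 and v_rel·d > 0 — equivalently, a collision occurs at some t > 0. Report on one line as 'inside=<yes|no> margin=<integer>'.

d = (-20, 12),  |d|² = 544;  R = 1+2 = 3,  c = 544−3² = 535
v_rel = (-9, 7),  |v_rel|² = 130;  v_rel·d = (-9)·(-20) + (7)·(12) = 264
130·t² − 528·t + 535 = 0  ⇒  m = 264² − 130·535 = 146
m = 146 > 0,  v_rel·d = 264 > 0  ⇒  inside

inside=yes margin=146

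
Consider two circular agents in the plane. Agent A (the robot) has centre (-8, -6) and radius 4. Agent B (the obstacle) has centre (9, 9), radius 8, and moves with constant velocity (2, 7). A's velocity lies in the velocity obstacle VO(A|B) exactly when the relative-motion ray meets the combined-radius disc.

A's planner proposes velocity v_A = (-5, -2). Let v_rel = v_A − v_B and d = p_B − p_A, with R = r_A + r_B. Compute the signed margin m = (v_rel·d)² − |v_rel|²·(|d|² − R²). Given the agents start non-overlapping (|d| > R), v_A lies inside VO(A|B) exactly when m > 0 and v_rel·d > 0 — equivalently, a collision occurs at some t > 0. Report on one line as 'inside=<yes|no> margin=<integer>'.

d = (17, 15),  |d|² = 514;  R = 4+8 = 12,  c = 514−12² = 370
v_rel = (-7, -9),  |v_rel|² = 130;  v_rel·d = (-7)·(17) + (-9)·(15) = -254
130·t² + 508·t + 370 = 0  ⇒  m = (-254)² − 130·370 = 16416
m = 16416 > 0,  v_rel·d = -254 < 0  ⇒  outside

inside=no margin=16416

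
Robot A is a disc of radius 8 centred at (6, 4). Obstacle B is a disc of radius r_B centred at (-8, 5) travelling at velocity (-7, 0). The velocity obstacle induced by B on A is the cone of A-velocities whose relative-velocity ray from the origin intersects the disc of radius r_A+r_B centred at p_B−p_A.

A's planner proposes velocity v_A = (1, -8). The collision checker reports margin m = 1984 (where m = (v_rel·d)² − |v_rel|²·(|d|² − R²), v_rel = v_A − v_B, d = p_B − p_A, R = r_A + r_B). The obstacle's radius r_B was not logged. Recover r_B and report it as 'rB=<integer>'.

m = 1984
d = (-14, 1);  v_rel = (8, -8),  |v_rel|² = 128
v_rel×d = (8)·(1) − (-8)·(-14) = -104
since m = R²·128 − (-104)²:  R² = (10816 + 1984) / 128 = 100
R = √100 = 10  ⇒  r_B = 10 − 8 = 2

rB=2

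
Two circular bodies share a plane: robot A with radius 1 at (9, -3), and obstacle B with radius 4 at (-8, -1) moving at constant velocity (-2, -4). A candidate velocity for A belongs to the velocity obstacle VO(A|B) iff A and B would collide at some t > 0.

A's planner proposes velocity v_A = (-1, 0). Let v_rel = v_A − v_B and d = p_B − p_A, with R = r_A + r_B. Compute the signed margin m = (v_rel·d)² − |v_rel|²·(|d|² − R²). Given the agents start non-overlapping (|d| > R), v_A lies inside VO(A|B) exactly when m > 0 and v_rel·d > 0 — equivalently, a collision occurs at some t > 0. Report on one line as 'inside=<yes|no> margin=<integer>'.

d = (-17, 2),  |d|² = 293;  R = 1+4 = 5,  c = 293−5² = 268
v_rel = (1, 4),  |v_rel|² = 17;  v_rel·d = (1)·(-17) + (4)·(2) = -9
17·t² + 18·t + 268 = 0  ⇒  m = (-9)² − 17·268 = -4475
m = -4475 < 0,  v_rel·d = -9 < 0  ⇒  outside

inside=no margin=-4475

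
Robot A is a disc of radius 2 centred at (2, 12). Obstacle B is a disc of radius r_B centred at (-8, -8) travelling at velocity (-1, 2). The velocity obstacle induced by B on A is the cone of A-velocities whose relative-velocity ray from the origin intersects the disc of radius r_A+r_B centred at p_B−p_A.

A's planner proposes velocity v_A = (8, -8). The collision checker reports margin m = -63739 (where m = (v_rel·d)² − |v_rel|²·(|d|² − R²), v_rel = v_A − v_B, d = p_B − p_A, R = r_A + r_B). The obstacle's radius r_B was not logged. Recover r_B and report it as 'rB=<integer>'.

m = -63739
d = (-10, -20);  v_rel = (9, -10),  |v_rel|² = 181
v_rel×d = (9)·(-20) − (-10)·(-10) = -280
since m = R²·181 − (-280)²:  R² = (78400 + -63739) / 181 = 81
R = √81 = 9  ⇒  r_B = 9 − 2 = 7

rB=7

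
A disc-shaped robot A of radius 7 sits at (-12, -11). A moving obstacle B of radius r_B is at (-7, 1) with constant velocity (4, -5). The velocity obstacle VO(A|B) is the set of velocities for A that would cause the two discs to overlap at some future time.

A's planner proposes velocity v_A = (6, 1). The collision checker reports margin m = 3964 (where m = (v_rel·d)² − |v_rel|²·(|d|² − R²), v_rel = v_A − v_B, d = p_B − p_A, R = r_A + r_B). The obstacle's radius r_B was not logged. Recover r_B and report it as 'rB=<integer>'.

m = 3964
d = (5, 12);  v_rel = (2, 6),  |v_rel|² = 40
v_rel×d = (2)·(12) − (6)·(5) = -6
since m = R²·40 − (-6)²:  R² = (36 + 3964) / 40 = 100
R = √100 = 10  ⇒  r_B = 10 − 7 = 3

rB=3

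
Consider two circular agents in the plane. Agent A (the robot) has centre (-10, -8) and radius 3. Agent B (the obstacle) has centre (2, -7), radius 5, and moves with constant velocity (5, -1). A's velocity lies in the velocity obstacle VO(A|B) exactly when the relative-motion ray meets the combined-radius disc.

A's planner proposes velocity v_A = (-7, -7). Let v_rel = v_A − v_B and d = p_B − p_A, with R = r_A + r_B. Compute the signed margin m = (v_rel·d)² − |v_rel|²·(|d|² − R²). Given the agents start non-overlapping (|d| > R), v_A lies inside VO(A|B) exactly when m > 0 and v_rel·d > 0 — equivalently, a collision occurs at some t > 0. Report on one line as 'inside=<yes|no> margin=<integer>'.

d = (12, 1),  |d|² = 145;  R = 3+5 = 8,  c = 145−8² = 81
v_rel = (-12, -6),  |v_rel|² = 180;  v_rel·d = (-12)·(12) + (-6)·(1) = -150
180·t² + 300·t + 81 = 0  ⇒  m = (-150)² − 180·81 = 7920
m = 7920 > 0,  v_rel·d = -150 < 0  ⇒  outside

inside=no margin=7920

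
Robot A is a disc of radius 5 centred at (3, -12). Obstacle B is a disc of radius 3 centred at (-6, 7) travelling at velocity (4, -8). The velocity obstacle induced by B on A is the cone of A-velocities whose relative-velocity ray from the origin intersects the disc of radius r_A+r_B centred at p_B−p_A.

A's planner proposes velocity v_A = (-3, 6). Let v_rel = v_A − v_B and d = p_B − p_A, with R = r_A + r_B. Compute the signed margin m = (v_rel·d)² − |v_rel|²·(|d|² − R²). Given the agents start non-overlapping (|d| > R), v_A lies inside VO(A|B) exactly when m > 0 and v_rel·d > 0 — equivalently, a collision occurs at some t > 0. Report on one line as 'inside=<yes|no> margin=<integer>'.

d = (-9, 19),  |d|² = 442;  R = 5+3 = 8,  c = 442−8² = 378
v_rel = (-7, 14),  |v_rel|² = 245;  v_rel·d = (-7)·(-9) + (14)·(19) = 329
245·t² − 658·t + 378 = 0  ⇒  m = 329² − 245·378 = 15631
m = 15631 > 0,  v_rel·d = 329 > 0  ⇒  inside

inside=yes margin=15631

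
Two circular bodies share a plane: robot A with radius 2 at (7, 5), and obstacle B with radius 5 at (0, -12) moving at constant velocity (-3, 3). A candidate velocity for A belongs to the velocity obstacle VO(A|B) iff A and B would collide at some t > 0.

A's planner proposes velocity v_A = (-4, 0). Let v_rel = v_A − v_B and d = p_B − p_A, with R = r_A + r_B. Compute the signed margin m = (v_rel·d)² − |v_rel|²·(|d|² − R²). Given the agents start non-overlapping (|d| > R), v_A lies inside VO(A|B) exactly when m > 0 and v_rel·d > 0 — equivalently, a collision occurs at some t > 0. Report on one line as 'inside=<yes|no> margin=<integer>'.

d = (-7, -17),  |d|² = 338;  R = 2+5 = 7,  c = 338−7² = 289
v_rel = (-1, -3),  |v_rel|² = 10;  v_rel·d = (-1)·(-7) + (-3)·(-17) = 58
10·t² − 116·t + 289 = 0  ⇒  m = 58² − 10·289 = 474
m = 474 > 0,  v_rel·d = 58 > 0  ⇒  inside

inside=yes margin=474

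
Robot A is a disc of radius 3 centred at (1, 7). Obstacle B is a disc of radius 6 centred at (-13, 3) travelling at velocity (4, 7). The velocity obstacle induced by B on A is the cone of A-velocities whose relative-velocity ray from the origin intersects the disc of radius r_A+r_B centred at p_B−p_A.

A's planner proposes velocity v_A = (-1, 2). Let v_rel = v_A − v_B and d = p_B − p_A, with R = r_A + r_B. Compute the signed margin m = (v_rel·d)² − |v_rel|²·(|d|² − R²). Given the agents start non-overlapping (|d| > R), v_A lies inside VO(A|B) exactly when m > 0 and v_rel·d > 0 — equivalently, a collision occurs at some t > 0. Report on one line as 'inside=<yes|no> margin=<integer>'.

d = (-14, -4),  |d|² = 212;  R = 3+6 = 9,  c = 212−9² = 131
v_rel = (-5, -5),  |v_rel|² = 50;  v_rel·d = (-5)·(-14) + (-5)·(-4) = 90
50·t² − 180·t + 131 = 0  ⇒  m = 90² − 50·131 = 1550
m = 1550 > 0,  v_rel·d = 90 > 0  ⇒  inside

inside=yes margin=1550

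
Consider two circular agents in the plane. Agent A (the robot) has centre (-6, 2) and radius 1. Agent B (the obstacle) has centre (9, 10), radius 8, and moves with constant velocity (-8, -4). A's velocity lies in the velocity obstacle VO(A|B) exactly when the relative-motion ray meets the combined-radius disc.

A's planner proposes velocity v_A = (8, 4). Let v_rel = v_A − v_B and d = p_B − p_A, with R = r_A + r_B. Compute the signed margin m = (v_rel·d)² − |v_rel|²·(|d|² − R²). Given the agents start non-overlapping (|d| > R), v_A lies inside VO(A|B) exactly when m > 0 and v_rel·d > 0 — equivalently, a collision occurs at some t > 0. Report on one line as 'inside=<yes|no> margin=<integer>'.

d = (15, 8),  |d|² = 289;  R = 1+8 = 9,  c = 289−9² = 208
v_rel = (16, 8),  |v_rel|² = 320;  v_rel·d = (16)·(15) + (8)·(8) = 304
320·t² − 608·t + 208 = 0  ⇒  m = 304² − 320·208 = 25856
m = 25856 > 0,  v_rel·d = 304 > 0  ⇒  inside

inside=yes margin=25856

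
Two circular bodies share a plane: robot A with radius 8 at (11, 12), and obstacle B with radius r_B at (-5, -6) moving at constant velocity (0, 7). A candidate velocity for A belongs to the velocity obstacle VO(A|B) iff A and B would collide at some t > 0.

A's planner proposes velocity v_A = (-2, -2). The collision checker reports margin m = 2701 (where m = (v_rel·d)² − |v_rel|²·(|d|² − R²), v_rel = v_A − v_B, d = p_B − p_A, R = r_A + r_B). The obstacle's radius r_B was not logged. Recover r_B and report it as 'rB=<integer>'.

m = 2701
d = (-16, -18);  v_rel = (-2, -9),  |v_rel|² = 85
v_rel×d = (-2)·(-18) − (-9)·(-16) = -108
since m = R²·85 − (-108)²:  R² = (11664 + 2701) / 85 = 169
R = √169 = 13  ⇒  r_B = 13 − 8 = 5

rB=5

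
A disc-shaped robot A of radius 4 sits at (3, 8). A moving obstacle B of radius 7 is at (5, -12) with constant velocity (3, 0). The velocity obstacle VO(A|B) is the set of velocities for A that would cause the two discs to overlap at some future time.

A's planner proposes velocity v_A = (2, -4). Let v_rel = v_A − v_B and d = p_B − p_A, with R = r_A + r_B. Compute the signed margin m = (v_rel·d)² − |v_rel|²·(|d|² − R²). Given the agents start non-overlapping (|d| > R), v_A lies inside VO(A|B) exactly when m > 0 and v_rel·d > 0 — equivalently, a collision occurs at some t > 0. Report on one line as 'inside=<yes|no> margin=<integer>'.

d = (2, -20),  |d|² = 404;  R = 4+7 = 11,  c = 404−11² = 283
v_rel = (-1, -4),  |v_rel|² = 17;  v_rel·d = (-1)·(2) + (-4)·(-20) = 78
17·t² − 156·t + 283 = 0  ⇒  m = 78² − 17·283 = 1273
m = 1273 > 0,  v_rel·d = 78 > 0  ⇒  inside

inside=yes margin=1273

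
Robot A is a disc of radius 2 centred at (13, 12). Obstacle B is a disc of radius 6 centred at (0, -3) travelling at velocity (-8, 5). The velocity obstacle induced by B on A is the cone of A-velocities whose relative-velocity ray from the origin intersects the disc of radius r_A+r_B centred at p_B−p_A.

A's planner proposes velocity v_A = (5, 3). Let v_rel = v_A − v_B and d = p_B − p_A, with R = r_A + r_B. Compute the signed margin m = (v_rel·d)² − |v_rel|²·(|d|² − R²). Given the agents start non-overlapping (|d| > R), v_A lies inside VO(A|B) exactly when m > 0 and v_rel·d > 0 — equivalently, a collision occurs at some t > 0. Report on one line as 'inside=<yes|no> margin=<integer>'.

d = (-13, -15),  |d|² = 394;  R = 2+6 = 8,  c = 394−8² = 330
v_rel = (13, -2),  |v_rel|² = 173;  v_rel·d = (13)·(-13) + (-2)·(-15) = -139
173·t² + 278·t + 330 = 0  ⇒  m = (-139)² − 173·330 = -37769
m = -37769 < 0,  v_rel·d = -139 < 0  ⇒  outside

inside=no margin=-37769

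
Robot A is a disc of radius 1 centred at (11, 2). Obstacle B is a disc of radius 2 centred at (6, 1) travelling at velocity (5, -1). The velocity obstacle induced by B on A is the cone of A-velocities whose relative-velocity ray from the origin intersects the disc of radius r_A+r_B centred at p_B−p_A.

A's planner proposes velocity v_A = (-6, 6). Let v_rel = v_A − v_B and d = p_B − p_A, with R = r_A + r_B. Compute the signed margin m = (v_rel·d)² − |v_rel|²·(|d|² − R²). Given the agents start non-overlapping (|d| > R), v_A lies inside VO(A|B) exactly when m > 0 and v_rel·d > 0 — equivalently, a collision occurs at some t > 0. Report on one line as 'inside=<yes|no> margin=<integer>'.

d = (-5, -1),  |d|² = 26;  R = 1+2 = 3,  c = 26−3² = 17
v_rel = (-11, 7),  |v_rel|² = 170;  v_rel·d = (-11)·(-5) + (7)·(-1) = 48
170·t² − 96·t + 17 = 0  ⇒  m = 48² − 170·17 = -586
m = -586 < 0,  v_rel·d = 48 > 0  ⇒  outside

inside=no margin=-586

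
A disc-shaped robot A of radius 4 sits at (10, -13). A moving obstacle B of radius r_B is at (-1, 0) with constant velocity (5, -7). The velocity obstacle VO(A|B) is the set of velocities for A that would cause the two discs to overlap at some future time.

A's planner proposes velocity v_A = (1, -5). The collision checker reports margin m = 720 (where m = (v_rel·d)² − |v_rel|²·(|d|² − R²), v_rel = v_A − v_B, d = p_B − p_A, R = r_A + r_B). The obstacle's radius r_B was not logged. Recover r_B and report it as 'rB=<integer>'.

m = 720
d = (-11, 13);  v_rel = (-4, 2),  |v_rel|² = 20
v_rel×d = (-4)·(13) − (2)·(-11) = -30
since m = R²·20 − (-30)²:  R² = (900 + 720) / 20 = 81
R = √81 = 9  ⇒  r_B = 9 − 4 = 5

rB=5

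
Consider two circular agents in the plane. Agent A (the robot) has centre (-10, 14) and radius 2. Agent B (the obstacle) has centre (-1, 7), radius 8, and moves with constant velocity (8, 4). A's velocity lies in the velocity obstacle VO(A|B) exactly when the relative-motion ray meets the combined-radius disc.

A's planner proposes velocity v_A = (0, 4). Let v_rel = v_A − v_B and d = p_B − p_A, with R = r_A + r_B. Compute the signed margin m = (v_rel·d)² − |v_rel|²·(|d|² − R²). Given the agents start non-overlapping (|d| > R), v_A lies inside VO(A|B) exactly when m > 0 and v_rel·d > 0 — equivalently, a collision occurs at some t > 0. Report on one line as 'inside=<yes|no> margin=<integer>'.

d = (9, -7),  |d|² = 130;  R = 2+8 = 10,  c = 130−10² = 30
v_rel = (-8, 0),  |v_rel|² = 64;  v_rel·d = (-8)·(9) + (0)·(-7) = -72
64·t² + 144·t + 30 = 0  ⇒  m = (-72)² − 64·30 = 3264
m = 3264 > 0,  v_rel·d = -72 < 0  ⇒  outside

inside=no margin=3264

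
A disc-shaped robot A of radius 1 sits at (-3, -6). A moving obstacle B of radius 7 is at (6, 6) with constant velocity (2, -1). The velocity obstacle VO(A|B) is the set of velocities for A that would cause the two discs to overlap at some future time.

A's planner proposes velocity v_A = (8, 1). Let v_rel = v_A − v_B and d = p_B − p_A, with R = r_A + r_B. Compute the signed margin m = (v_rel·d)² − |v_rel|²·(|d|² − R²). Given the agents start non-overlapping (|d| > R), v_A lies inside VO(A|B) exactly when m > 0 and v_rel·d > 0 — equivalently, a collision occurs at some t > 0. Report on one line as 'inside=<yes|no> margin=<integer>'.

d = (9, 12),  |d|² = 225;  R = 1+7 = 8,  c = 225−8² = 161
v_rel = (6, 2),  |v_rel|² = 40;  v_rel·d = (6)·(9) + (2)·(12) = 78
40·t² − 156·t + 161 = 0  ⇒  m = 78² − 40·161 = -356
m = -356 < 0,  v_rel·d = 78 > 0  ⇒  outside

inside=no margin=-356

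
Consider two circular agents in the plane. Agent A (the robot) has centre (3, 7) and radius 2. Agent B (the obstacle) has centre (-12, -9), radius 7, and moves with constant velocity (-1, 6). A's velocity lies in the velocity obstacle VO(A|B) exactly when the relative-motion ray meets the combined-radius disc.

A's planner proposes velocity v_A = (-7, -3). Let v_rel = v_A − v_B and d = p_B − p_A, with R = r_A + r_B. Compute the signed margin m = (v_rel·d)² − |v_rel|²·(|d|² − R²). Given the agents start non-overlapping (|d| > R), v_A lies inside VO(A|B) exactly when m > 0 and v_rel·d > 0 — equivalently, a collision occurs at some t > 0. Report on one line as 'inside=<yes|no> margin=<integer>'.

d = (-15, -16),  |d|² = 481;  R = 2+7 = 9,  c = 481−9² = 400
v_rel = (-6, -9),  |v_rel|² = 117;  v_rel·d = (-6)·(-15) + (-9)·(-16) = 234
117·t² − 468·t + 400 = 0  ⇒  m = 234² − 117·400 = 7956
m = 7956 > 0,  v_rel·d = 234 > 0  ⇒  inside

inside=yes margin=7956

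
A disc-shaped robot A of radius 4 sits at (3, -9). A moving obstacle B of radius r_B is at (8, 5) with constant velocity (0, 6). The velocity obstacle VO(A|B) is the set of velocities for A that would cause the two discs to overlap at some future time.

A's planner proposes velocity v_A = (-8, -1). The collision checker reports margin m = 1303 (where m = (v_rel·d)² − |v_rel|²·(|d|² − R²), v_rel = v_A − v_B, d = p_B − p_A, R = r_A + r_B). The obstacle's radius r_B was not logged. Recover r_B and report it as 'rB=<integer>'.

m = 1303
d = (5, 14);  v_rel = (-8, -7),  |v_rel|² = 113
v_rel×d = (-8)·(14) − (-7)·(5) = -77
since m = R²·113 − (-77)²:  R² = (5929 + 1303) / 113 = 64
R = √64 = 8  ⇒  r_B = 8 − 4 = 4

rB=4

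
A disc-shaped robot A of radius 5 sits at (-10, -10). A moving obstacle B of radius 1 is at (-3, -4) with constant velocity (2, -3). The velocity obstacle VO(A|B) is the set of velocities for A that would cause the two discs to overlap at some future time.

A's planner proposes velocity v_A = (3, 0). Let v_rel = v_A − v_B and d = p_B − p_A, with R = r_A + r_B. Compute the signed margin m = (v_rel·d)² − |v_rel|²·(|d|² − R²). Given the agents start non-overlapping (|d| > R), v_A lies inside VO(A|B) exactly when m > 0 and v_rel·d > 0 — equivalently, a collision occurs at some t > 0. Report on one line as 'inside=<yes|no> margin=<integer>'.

d = (7, 6),  |d|² = 85;  R = 5+1 = 6,  c = 85−6² = 49
v_rel = (1, 3),  |v_rel|² = 10;  v_rel·d = (1)·(7) + (3)·(6) = 25
10·t² − 50·t + 49 = 0  ⇒  m = 25² − 10·49 = 135
m = 135 > 0,  v_rel·d = 25 > 0  ⇒  inside

inside=yes margin=135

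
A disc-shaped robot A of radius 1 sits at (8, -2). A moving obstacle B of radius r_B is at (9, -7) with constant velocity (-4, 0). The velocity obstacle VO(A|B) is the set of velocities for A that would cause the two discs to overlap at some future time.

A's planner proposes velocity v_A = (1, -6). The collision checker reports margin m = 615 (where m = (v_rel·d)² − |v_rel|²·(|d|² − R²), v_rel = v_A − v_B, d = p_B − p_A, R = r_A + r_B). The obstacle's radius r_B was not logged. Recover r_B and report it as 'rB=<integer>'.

m = 615
d = (1, -5);  v_rel = (5, -6),  |v_rel|² = 61
v_rel×d = (5)·(-5) − (-6)·(1) = -19
since m = R²·61 − (-19)²:  R² = (361 + 615) / 61 = 16
R = √16 = 4  ⇒  r_B = 4 − 1 = 3

rB=3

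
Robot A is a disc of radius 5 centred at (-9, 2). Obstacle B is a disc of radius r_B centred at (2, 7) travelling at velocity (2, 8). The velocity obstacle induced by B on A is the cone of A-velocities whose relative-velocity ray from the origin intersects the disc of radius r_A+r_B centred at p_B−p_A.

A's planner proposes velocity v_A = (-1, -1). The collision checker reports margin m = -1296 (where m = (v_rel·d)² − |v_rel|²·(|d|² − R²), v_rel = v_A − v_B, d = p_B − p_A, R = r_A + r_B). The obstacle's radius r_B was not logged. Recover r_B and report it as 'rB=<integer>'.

m = -1296
d = (11, 5);  v_rel = (-3, -9),  |v_rel|² = 90
v_rel×d = (-3)·(5) − (-9)·(11) = 84
since m = R²·90 − 84²:  R² = (7056 + -1296) / 90 = 64
R = √64 = 8  ⇒  r_B = 8 − 5 = 3

rB=3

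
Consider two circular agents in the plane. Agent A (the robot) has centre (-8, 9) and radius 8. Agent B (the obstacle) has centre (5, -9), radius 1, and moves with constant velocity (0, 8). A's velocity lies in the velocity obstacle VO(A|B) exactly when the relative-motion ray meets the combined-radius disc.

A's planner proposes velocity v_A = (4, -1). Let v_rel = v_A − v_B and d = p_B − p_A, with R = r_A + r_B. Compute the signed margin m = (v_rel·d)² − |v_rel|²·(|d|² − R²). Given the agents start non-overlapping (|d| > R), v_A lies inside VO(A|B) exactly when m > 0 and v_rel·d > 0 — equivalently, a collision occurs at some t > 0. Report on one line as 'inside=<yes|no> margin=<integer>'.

d = (13, -18),  |d|² = 493;  R = 8+1 = 9,  c = 493−9² = 412
v_rel = (4, -9),  |v_rel|² = 97;  v_rel·d = (4)·(13) + (-9)·(-18) = 214
97·t² − 428·t + 412 = 0  ⇒  m = 214² − 97·412 = 5832
m = 5832 > 0,  v_rel·d = 214 > 0  ⇒  inside

inside=yes margin=5832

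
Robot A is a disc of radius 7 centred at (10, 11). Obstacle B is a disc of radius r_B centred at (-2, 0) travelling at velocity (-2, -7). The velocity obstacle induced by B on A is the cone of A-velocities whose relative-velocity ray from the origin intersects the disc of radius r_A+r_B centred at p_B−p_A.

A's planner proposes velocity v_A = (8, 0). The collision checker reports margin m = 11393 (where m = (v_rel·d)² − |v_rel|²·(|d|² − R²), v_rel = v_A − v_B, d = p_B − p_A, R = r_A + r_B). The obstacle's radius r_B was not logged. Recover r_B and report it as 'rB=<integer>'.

m = 11393
d = (-12, -11);  v_rel = (10, 7),  |v_rel|² = 149
v_rel×d = (10)·(-11) − (7)·(-12) = -26
since m = R²·149 − (-26)²:  R² = (676 + 11393) / 149 = 81
R = √81 = 9  ⇒  r_B = 9 − 7 = 2

rB=2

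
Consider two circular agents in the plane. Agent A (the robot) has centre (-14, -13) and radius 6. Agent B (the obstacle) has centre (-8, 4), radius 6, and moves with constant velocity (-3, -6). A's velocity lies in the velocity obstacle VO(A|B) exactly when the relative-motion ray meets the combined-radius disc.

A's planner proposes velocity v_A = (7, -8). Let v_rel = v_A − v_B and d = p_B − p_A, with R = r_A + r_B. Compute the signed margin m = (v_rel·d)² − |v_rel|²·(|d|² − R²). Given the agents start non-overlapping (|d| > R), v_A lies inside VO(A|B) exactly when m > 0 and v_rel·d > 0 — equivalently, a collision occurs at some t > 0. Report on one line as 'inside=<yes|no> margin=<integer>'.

d = (6, 17),  |d|² = 325;  R = 6+6 = 12,  c = 325−12² = 181
v_rel = (10, -2),  |v_rel|² = 104;  v_rel·d = (10)·(6) + (-2)·(17) = 26
104·t² − 52·t + 181 = 0  ⇒  m = 26² − 104·181 = -18148
m = -18148 < 0,  v_rel·d = 26 > 0  ⇒  outside

inside=no margin=-18148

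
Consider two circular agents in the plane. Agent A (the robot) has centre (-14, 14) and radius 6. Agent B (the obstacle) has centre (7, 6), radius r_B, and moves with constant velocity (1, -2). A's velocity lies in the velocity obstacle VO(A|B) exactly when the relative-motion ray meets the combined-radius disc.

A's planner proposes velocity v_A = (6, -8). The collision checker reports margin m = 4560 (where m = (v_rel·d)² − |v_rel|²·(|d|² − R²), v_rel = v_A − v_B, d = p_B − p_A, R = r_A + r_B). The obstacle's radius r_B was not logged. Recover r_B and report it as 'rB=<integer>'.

m = 4560
d = (21, -8);  v_rel = (5, -6),  |v_rel|² = 61
v_rel×d = (5)·(-8) − (-6)·(21) = 86
since m = R²·61 − 86²:  R² = (7396 + 4560) / 61 = 196
R = √196 = 14  ⇒  r_B = 14 − 6 = 8

rB=8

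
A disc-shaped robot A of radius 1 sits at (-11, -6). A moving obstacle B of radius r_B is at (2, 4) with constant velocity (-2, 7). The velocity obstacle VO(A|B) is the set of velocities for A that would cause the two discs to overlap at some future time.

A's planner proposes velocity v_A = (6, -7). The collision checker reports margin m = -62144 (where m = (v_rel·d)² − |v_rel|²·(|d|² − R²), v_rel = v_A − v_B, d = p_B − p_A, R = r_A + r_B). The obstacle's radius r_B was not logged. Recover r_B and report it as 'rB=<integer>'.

m = -62144
d = (13, 10);  v_rel = (8, -14),  |v_rel|² = 260
v_rel×d = (8)·(10) − (-14)·(13) = 262
since m = R²·260 − 262²:  R² = (68644 + -62144) / 260 = 25
R = √25 = 5  ⇒  r_B = 5 − 1 = 4

rB=4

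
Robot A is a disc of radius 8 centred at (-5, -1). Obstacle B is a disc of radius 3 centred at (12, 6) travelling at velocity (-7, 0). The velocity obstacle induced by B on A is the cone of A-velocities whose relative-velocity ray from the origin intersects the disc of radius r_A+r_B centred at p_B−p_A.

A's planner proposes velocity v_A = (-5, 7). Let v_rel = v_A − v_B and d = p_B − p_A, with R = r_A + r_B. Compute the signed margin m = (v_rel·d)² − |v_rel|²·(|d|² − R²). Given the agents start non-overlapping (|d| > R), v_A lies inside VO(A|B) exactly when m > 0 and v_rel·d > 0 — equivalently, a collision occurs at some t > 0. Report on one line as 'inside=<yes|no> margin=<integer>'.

d = (17, 7),  |d|² = 338;  R = 8+3 = 11,  c = 338−11² = 217
v_rel = (2, 7),  |v_rel|² = 53;  v_rel·d = (2)·(17) + (7)·(7) = 83
53·t² − 166·t + 217 = 0  ⇒  m = 83² − 53·217 = -4612
m = -4612 < 0,  v_rel·d = 83 > 0  ⇒  outside

inside=no margin=-4612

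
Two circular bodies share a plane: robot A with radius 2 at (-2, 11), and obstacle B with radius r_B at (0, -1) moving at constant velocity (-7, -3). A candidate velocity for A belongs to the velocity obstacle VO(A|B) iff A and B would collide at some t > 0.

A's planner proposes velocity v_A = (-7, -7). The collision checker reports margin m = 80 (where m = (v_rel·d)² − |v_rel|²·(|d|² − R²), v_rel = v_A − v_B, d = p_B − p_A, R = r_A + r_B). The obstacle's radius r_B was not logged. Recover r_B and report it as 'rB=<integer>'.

m = 80
d = (2, -12);  v_rel = (0, -4),  |v_rel|² = 16
v_rel×d = (0)·(-12) − (-4)·(2) = 8
since m = R²·16 − 8²:  R² = (64 + 80) / 16 = 9
R = √9 = 3  ⇒  r_B = 3 − 2 = 1

rB=1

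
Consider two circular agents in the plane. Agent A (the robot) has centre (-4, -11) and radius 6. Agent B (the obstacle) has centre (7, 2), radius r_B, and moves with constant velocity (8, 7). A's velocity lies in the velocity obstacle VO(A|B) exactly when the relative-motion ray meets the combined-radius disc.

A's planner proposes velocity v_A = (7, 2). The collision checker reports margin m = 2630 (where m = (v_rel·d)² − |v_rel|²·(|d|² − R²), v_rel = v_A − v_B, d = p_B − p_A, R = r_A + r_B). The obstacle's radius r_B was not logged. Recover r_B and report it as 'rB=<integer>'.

m = 2630
d = (11, 13);  v_rel = (-1, -5),  |v_rel|² = 26
v_rel×d = (-1)·(13) − (-5)·(11) = 42
since m = R²·26 − 42²:  R² = (1764 + 2630) / 26 = 169
R = √169 = 13  ⇒  r_B = 13 − 6 = 7

rB=7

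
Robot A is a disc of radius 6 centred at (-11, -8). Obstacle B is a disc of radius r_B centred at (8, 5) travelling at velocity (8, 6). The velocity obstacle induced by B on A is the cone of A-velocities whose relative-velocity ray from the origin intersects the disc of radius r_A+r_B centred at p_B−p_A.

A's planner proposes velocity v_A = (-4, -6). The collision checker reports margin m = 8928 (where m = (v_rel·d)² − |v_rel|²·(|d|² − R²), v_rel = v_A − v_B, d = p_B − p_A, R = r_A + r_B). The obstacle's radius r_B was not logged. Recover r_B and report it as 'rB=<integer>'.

m = 8928
d = (19, 13);  v_rel = (-12, -12),  |v_rel|² = 288
v_rel×d = (-12)·(13) − (-12)·(19) = 72
since m = R²·288 − 72²:  R² = (5184 + 8928) / 288 = 49
R = √49 = 7  ⇒  r_B = 7 − 6 = 1

rB=1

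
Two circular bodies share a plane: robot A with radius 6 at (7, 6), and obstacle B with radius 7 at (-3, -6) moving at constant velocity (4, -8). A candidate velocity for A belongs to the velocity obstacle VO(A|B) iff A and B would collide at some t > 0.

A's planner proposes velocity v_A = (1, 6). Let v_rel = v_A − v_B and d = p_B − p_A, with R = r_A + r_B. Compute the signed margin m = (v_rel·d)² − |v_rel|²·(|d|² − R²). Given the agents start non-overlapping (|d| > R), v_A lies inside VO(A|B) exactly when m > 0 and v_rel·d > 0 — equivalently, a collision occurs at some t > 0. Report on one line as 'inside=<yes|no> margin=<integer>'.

d = (-10, -12),  |d|² = 244;  R = 6+7 = 13,  c = 244−13² = 75
v_rel = (-3, 14),  |v_rel|² = 205;  v_rel·d = (-3)·(-10) + (14)·(-12) = -138
205·t² + 276·t + 75 = 0  ⇒  m = (-138)² − 205·75 = 3669
m = 3669 > 0,  v_rel·d = -138 < 0  ⇒  outside

inside=no margin=3669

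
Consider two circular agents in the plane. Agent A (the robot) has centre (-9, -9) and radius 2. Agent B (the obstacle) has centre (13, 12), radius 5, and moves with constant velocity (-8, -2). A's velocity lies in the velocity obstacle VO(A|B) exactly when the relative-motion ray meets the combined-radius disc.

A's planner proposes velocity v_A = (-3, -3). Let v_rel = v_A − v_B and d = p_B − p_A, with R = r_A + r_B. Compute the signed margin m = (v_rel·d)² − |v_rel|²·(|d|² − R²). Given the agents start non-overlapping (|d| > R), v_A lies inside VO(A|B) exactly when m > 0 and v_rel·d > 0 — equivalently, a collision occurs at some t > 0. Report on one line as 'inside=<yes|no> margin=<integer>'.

d = (22, 21),  |d|² = 925;  R = 2+5 = 7,  c = 925−7² = 876
v_rel = (5, -1),  |v_rel|² = 26;  v_rel·d = (5)·(22) + (-1)·(21) = 89
26·t² − 178·t + 876 = 0  ⇒  m = 89² − 26·876 = -14855
m = -14855 < 0,  v_rel·d = 89 > 0  ⇒  outside

inside=no margin=-14855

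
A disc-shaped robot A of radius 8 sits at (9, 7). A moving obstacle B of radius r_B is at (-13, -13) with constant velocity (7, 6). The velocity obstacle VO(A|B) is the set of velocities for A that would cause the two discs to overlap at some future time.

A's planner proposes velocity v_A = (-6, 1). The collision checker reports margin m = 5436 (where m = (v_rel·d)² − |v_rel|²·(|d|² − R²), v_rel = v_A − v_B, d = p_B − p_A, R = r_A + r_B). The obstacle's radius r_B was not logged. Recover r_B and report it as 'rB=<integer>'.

m = 5436
d = (-22, -20);  v_rel = (-13, -5),  |v_rel|² = 194
v_rel×d = (-13)·(-20) − (-5)·(-22) = 150
since m = R²·194 − 150²:  R² = (22500 + 5436) / 194 = 144
R = √144 = 12  ⇒  r_B = 12 − 8 = 4

rB=4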